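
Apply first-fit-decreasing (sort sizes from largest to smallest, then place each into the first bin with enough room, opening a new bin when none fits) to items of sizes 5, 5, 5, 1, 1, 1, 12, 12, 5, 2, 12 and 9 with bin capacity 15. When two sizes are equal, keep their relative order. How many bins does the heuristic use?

Sorted descending: 12, 12, 12, 9, 5, 5, 5, 5, 2, 1, 1, 1.
  12 → bin 1 (new)  [load 12/15]
  12 → bin 2 (new)  [load 12/15]
  12 → bin 3 (new)  [load 12/15]
  9 → bin 4 (new)  [load 9/15]
  5 → bin 4  [load 14/15]
  5 → bin 5 (new)  [load 5/15]
  5 → bin 5  [load 10/15]
  5 → bin 5  [load 15/15]
  2 → bin 1  [load 14/15]
  1 → bin 1  [load 15/15]
  1 → bin 2  [load 13/15]
  1 → bin 2  [load 14/15]
5 bins opened.

5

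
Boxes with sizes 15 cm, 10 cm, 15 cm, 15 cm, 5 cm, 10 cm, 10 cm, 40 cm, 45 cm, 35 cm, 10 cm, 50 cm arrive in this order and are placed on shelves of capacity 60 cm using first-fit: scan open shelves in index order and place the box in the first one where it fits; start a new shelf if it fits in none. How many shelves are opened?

  15 → shelf 1 (new)  [load 15/60]
  10 → shelf 1  [load 25/60]
  15 → shelf 1  [load 40/60]
  15 → shelf 1  [load 55/60]
  5 → shelf 1  [load 60/60]
  10 → shelf 2 (new)  [load 10/60]
  10 → shelf 2  [load 20/60]
  40 → shelf 2  [load 60/60]
  45 → shelf 3 (new)  [load 45/60]
  35 → shelf 4 (new)  [load 35/60]
  10 → shelf 3  [load 55/60]
  50 → shelf 5 (new)  [load 50/60]
5 shelves opened.

5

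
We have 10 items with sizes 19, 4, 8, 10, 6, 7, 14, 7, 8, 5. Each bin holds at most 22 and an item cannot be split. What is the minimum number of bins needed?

Total = 19 + 14 + 10 + 8 + 8 + 7 + 7 + 6 + 5 + 4 = 88.
Lower bound: ⌈88/22⌉ = 4 bins.
A packing using 5 bins:
  bin 1: 19 = 19
  bin 2: 14 + 8 = 22
  bin 3: 10 + 8 + 4 = 22
  bin 4: 7 + 7 + 6 = 20
  bin 5: 5 = 5
No arrangement into 4 bins stays within capacity, so 5 is optimal.

5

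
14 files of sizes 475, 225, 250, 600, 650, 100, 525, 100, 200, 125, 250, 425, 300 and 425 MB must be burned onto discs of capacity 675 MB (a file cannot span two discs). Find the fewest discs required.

Total = 650 + 600 + 525 + 475 + 425 + 425 + 300 + 250 + 250 + 225 + 200 + 125 + 100 + 100 = 4650 MB.
Lower bound: ⌈4650/675⌉ = 7 discs.
A packing using 8 discs:
  disc 1: 650 = 650
  disc 2: 600 = 600
  disc 3: 525 + 125 = 650
  disc 4: 475 + 200 = 675
  disc 5: 425 + 250 = 675
  disc 6: 425 + 250 = 675
  disc 7: 300 + 225 + 100 = 625
  disc 8: 100 = 100
No arrangement into 7 discs stays within capacity, so 8 is optimal.

8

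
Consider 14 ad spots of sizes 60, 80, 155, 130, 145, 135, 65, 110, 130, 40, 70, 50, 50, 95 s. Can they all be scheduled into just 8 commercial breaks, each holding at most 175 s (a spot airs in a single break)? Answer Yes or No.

No

Total = 1315 s; ⌈1315/175⌉ = 8.
The bound of 8 does not rule out 8, but exhaustive search shows no assignment into 8 commercial breaks of capacity 175 s exists — the minimum is 9.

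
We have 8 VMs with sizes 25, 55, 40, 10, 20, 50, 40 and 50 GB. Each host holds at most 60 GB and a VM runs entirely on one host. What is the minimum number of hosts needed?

6

Total = 55 + 50 + 50 + 40 + 40 + 25 + 20 + 10 = 290 GB.
Lower bound: ⌈290/60⌉ = 5 hosts.
A packing using 6 hosts:
  host 1: 55 = 55
  host 2: 50 + 10 = 60
  host 3: 50 = 50
  host 4: 40 + 20 = 60
  host 5: 40 = 40
  host 6: 25 = 25
No arrangement into 5 hosts stays within capacity, so 6 is optimal.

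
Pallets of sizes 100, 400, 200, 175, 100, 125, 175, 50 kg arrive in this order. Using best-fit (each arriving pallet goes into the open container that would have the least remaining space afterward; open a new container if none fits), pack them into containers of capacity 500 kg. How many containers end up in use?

3

  100 → container 1 (new)  [load 100/500]
  400 → container 1  [load 500/500]
  200 → container 2 (new)  [load 200/500]
  175 → container 2  [load 375/500]
  100 → container 2  [load 475/500]
  125 → container 3 (new)  [load 125/500]
  175 → container 3  [load 300/500]
  50 → container 3  [load 350/500]
3 containers opened.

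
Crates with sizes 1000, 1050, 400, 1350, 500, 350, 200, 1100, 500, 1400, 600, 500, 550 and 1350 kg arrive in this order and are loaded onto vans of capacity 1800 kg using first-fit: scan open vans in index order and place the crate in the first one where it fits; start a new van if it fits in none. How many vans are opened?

7

  1000 → van 1 (new)  [load 1000/1800]
  1050 → van 2 (new)  [load 1050/1800]
  400 → van 1  [load 1400/1800]
  1350 → van 3 (new)  [load 1350/1800]
  500 → van 2  [load 1550/1800]
  350 → van 1  [load 1750/1800]
  200 → van 2  [load 1750/1800]
  1100 → van 4 (new)  [load 1100/1800]
  500 → van 4  [load 1600/1800]
  1400 → van 5 (new)  [load 1400/1800]
  600 → van 6 (new)  [load 600/1800]
  500 → van 6  [load 1100/1800]
  550 → van 6  [load 1650/1800]
  1350 → van 7 (new)  [load 1350/1800]
7 vans opened.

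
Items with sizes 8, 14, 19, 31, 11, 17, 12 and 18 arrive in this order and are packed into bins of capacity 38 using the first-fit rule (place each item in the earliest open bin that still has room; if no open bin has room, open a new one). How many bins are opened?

  8 → bin 1 (new)  [load 8/38]
  14 → bin 1  [load 22/38]
  19 → bin 2 (new)  [load 19/38]
  31 → bin 3 (new)  [load 31/38]
  11 → bin 1  [load 33/38]
  17 → bin 2  [load 36/38]
  12 → bin 4 (new)  [load 12/38]
  18 → bin 4  [load 30/38]
4 bins opened.

4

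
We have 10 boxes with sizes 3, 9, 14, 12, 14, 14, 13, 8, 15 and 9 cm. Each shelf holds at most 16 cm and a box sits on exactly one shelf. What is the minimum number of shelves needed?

Total = 15 + 14 + 14 + 14 + 13 + 12 + 9 + 9 + 8 + 3 = 111 cm.
Lower bound: ⌈111/16⌉ = 7 shelves.
Also, 8 boxes each exceed 8 cm, and no two of those can share a shelf, so at least 8 shelves are needed.
A packing using 9 shelves:
  shelf 1: 15 = 15
  shelf 2: 14 = 14
  shelf 3: 14 = 14
  shelf 4: 14 = 14
  shelf 5: 13 + 3 = 16
  shelf 6: 12 = 12
  shelf 7: 9 = 9
  shelf 8: 9 = 9
  shelf 9: 8 = 8
No arrangement into 8 shelves stays within capacity, so 9 is optimal.

9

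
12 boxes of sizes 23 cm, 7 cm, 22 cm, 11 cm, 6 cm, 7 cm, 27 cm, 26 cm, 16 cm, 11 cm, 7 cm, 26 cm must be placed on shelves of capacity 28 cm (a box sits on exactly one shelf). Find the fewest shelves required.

8

Total = 27 + 26 + 26 + 23 + 22 + 16 + 11 + 11 + 7 + 7 + 7 + 6 = 189 cm.
Lower bound: ⌈189/28⌉ = 7 shelves.
A packing using 8 shelves:
  shelf 1: 27 = 27
  shelf 2: 26 = 26
  shelf 3: 26 = 26
  shelf 4: 23 = 23
  shelf 5: 22 + 6 = 28
  shelf 6: 16 + 11 = 27
  shelf 7: 11 + 7 + 7 = 25
  shelf 8: 7 = 7
No arrangement into 7 shelves stays within capacity, so 8 is optimal.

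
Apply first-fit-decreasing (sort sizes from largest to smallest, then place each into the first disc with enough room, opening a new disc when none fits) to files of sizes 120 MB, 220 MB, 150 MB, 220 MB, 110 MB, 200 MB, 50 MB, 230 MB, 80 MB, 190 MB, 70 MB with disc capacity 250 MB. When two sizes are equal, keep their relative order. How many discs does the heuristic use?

Sorted descending: 230, 220, 220, 200, 190, 150, 120, 110, 80, 70, 50.
  230 → disc 1 (new)  [load 230/250]
  220 → disc 2 (new)  [load 220/250]
  220 → disc 3 (new)  [load 220/250]
  200 → disc 4 (new)  [load 200/250]
  190 → disc 5 (new)  [load 190/250]
  150 → disc 6 (new)  [load 150/250]
  120 → disc 7 (new)  [load 120/250]
  110 → disc 7  [load 230/250]
  80 → disc 6  [load 230/250]
  70 → disc 8 (new)  [load 70/250]
  50 → disc 4  [load 250/250]
8 discs opened.

8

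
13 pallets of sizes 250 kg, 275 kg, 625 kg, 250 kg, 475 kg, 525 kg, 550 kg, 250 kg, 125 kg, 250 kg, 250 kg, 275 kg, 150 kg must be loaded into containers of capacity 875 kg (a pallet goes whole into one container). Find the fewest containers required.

Total = 625 + 550 + 525 + 475 + 275 + 275 + 250 + 250 + 250 + 250 + 250 + 150 + 125 = 4250 kg.
Lower bound: ⌈4250/875⌉ = 5 containers.
A packing using 5 containers:
  container 1: 625 + 250 = 875
  container 2: 550 + 275 = 825
  container 3: 525 + 275 = 800
  container 4: 475 + 250 + 150 = 875
  container 5: 250 + 250 + 250 + 125 = 875
This matches the lower bound, so 5 is optimal.

5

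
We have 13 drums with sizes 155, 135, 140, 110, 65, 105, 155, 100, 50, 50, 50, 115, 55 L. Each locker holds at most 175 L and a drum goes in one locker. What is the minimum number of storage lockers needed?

Total = 155 + 155 + 140 + 135 + 115 + 110 + 105 + 100 + 65 + 55 + 50 + 50 + 50 = 1285 L.
Lower bound: ⌈1285/175⌉ = 8 storage lockers.
A packing using 9 storage lockers:
  locker 1: 155 = 155
  locker 2: 155 = 155
  locker 3: 140 = 140
  locker 4: 135 = 135
  locker 5: 115 + 55 = 170
  locker 6: 110 + 65 = 175
  locker 7: 105 + 50 = 155
  locker 8: 100 + 50 = 150
  locker 9: 50 = 50
No arrangement into 8 storage lockers stays within capacity, so 9 is optimal.

9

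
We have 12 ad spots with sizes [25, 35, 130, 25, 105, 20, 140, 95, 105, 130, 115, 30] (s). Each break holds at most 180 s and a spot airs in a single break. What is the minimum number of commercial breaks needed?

7

Total = 140 + 130 + 130 + 115 + 105 + 105 + 95 + 35 + 30 + 25 + 25 + 20 = 955 s.
Lower bound: ⌈955/180⌉ = 6 commercial breaks.
Also, 7 ad spots each exceed 90 s, and no two of those can share a break, so at least 7 commercial breaks are needed.
A packing using 7 commercial breaks:
  break 1: 140 + 35 = 175
  break 2: 130 + 30 + 20 = 180
  break 3: 130 + 25 + 25 = 180
  break 4: 115 = 115
  break 5: 105 = 105
  break 6: 105 = 105
  break 7: 95 = 95
This matches the lower bound, so 7 is optimal.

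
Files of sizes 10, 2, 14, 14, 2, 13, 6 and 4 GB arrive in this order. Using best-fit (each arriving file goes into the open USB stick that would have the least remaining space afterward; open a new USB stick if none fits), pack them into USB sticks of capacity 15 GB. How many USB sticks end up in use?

5

  10 → USB stick 1 (new)  [load 10/15]
  2 → USB stick 1  [load 12/15]
  14 → USB stick 2 (new)  [load 14/15]
  14 → USB stick 3 (new)  [load 14/15]
  2 → USB stick 1  [load 14/15]
  13 → USB stick 4 (new)  [load 13/15]
  6 → USB stick 5 (new)  [load 6/15]
  4 → USB stick 5  [load 10/15]
5 USB sticks opened.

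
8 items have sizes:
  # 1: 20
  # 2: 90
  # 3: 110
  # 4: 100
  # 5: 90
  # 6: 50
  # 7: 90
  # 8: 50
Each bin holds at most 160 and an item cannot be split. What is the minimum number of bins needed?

5

Total = 110 + 100 + 90 + 90 + 90 + 50 + 50 + 20 = 600.
Lower bound: ⌈600/160⌉ = 4 bins.
Also, 5 items each exceed 80, and no two of those can share a bin, so at least 5 bins are needed.
A packing using 5 bins:
  bin 1: 110 + 50 = 160
  bin 2: 100 + 50 = 150
  bin 3: 90 + 20 = 110
  bin 4: 90 = 90
  bin 5: 90 = 90
This matches the lower bound, so 5 is optimal.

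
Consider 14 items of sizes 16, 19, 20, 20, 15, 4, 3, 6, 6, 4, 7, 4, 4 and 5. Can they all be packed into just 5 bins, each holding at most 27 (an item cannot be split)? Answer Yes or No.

A valid assignment using 5 bins:
  bin 1: 20 + 7 = 27
  bin 2: 20 + 6 = 26
  bin 3: 19 + 5 + 3 = 27
  bin 4: 16 + 6 + 4 = 26
  bin 5: 15 + 4 + 4 + 4 = 27
Every load is within 27, so 5 bins suffice.

Yes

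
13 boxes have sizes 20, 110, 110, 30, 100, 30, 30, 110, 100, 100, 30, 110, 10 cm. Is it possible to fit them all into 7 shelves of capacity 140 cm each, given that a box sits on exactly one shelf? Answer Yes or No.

Yes

A valid assignment using 7 shelves:
  shelf 1: 110 + 30 = 140
  shelf 2: 110 + 30 = 140
  shelf 3: 110 + 30 = 140
  shelf 4: 110 + 30 = 140
  shelf 5: 100 + 20 + 10 = 130
  shelf 6: 100 = 100
  shelf 7: 100 = 100
Every load is within 140 cm, so 7 shelves suffice.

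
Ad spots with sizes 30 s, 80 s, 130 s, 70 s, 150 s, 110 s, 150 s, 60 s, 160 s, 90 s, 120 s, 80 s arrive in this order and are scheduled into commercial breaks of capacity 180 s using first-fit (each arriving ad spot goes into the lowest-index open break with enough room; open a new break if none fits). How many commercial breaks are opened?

  30 → break 1 (new)  [load 30/180]
  80 → break 1  [load 110/180]
  130 → break 2 (new)  [load 130/180]
  70 → break 1  [load 180/180]
  150 → break 3 (new)  [load 150/180]
  110 → break 4 (new)  [load 110/180]
  150 → break 5 (new)  [load 150/180]
  60 → break 4  [load 170/180]
  160 → break 6 (new)  [load 160/180]
  90 → break 7 (new)  [load 90/180]
  120 → break 8 (new)  [load 120/180]
  80 → break 7  [load 170/180]
8 commercial breaks opened.

8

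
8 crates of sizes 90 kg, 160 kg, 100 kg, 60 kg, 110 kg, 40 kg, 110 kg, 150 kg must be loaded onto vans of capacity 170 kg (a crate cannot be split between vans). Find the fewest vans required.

6

Total = 160 + 150 + 110 + 110 + 100 + 90 + 60 + 40 = 820 kg.
Lower bound: ⌈820/170⌉ = 5 vans.
Also, 6 crates each exceed 85 kg, and no two of those can share a van, so at least 6 vans are needed.
A packing using 6 vans:
  van 1: 160 = 160
  van 2: 150 = 150
  van 3: 110 + 60 = 170
  van 4: 110 + 40 = 150
  van 5: 100 = 100
  van 6: 90 = 90
This matches the lower bound, so 6 is optimal.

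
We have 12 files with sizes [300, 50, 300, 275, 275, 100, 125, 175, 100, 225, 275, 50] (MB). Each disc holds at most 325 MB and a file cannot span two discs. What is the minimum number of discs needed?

Total = 300 + 300 + 275 + 275 + 275 + 225 + 175 + 125 + 100 + 100 + 50 + 50 = 2250 MB.
Lower bound: ⌈2250/325⌉ = 7 discs.
A packing using 8 discs:
  disc 1: 300 = 300
  disc 2: 300 = 300
  disc 3: 275 + 50 = 325
  disc 4: 275 + 50 = 325
  disc 5: 275 = 275
  disc 6: 225 + 100 = 325
  disc 7: 175 + 125 = 300
  disc 8: 100 = 100
No arrangement into 7 discs stays within capacity, so 8 is optimal.

8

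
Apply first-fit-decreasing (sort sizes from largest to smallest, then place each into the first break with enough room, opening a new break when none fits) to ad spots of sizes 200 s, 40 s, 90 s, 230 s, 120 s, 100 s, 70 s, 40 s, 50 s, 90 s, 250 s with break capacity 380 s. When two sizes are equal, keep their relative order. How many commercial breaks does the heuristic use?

4

Sorted descending: 250, 230, 200, 120, 100, 90, 90, 70, 50, 40, 40.
  250 → break 1 (new)  [load 250/380]
  230 → break 2 (new)  [load 230/380]
  200 → break 3 (new)  [load 200/380]
  120 → break 1  [load 370/380]
  100 → break 2  [load 330/380]
  90 → break 3  [load 290/380]
  90 → break 3  [load 380/380]
  70 → break 4 (new)  [load 70/380]
  50 → break 2  [load 380/380]
  40 → break 4  [load 110/380]
  40 → break 4  [load 150/380]
4 commercial breaks opened.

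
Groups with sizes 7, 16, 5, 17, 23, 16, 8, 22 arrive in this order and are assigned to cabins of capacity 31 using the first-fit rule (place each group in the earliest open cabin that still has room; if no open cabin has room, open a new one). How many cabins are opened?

  7 → cabin 1 (new)  [load 7/31]
  16 → cabin 1  [load 23/31]
  5 → cabin 1  [load 28/31]
  17 → cabin 2 (new)  [load 17/31]
  23 → cabin 3 (new)  [load 23/31]
  16 → cabin 4 (new)  [load 16/31]
  8 → cabin 2  [load 25/31]
  22 → cabin 5 (new)  [load 22/31]
5 cabins opened.

5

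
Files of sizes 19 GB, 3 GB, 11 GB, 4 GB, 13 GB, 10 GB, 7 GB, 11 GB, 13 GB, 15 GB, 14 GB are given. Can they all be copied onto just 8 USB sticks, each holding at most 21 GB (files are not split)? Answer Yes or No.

A valid assignment using 7 USB sticks:
  USB stick 1: 19 = 19
  USB stick 2: 15 + 4 = 19
  USB stick 3: 14 + 7 = 21
  USB stick 4: 13 + 3 = 16
  USB stick 5: 13 = 13
  USB stick 6: 11 + 10 = 21
  USB stick 7: 11 = 11
That uses only 7 ≤ 8, so 8 USB sticks are enough.

Yes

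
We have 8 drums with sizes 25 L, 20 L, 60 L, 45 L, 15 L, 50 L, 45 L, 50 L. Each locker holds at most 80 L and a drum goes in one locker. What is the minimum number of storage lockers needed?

Total = 60 + 50 + 50 + 45 + 45 + 25 + 20 + 15 = 310 L.
Lower bound: ⌈310/80⌉ = 4 storage lockers.
Also, 5 drums each exceed 40 L, and no two of those can share a locker, so at least 5 storage lockers are needed.
A packing using 5 storage lockers:
  locker 1: 60 + 20 = 80
  locker 2: 50 + 25 = 75
  locker 3: 50 + 15 = 65
  locker 4: 45 = 45
  locker 5: 45 = 45
This matches the lower bound, so 5 is optimal.

5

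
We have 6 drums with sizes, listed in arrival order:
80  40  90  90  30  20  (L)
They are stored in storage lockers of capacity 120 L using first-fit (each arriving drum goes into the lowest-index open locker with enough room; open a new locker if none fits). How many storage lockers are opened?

3

  80 → locker 1 (new)  [load 80/120]
  40 → locker 1  [load 120/120]
  90 → locker 2 (new)  [load 90/120]
  90 → locker 3 (new)  [load 90/120]
  30 → locker 2  [load 120/120]
  20 → locker 3  [load 110/120]
3 storage lockers opened.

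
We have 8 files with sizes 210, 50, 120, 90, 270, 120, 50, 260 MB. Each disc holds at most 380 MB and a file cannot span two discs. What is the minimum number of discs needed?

4

Total = 270 + 260 + 210 + 120 + 120 + 90 + 50 + 50 = 1170 MB.
Lower bound: ⌈1170/380⌉ = 4 discs.
A packing using 4 discs:
  disc 1: 270 + 90 = 360
  disc 2: 260 + 120 = 380
  disc 3: 210 + 120 + 50 = 380
  disc 4: 50 = 50
This matches the lower bound, so 4 is optimal.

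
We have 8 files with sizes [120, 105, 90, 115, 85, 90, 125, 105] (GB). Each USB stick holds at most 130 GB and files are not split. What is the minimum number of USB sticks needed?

8

Total = 125 + 120 + 115 + 105 + 105 + 90 + 90 + 85 = 835 GB.
Lower bound: ⌈835/130⌉ = 7 USB sticks.
Also, 8 files each exceed 65 GB, and no two of those can share a USB stick, so at least 8 USB sticks are needed.
A packing using 8 USB sticks:
  USB stick 1: 125 = 125
  USB stick 2: 120 = 120
  USB stick 3: 115 = 115
  USB stick 4: 105 = 105
  USB stick 5: 105 = 105
  USB stick 6: 90 = 90
  USB stick 7: 90 = 90
  USB stick 8: 85 = 85
This matches the lower bound, so 8 is optimal.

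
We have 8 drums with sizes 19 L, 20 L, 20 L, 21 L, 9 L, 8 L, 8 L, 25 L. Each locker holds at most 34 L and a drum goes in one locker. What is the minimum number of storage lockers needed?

Total = 25 + 21 + 20 + 20 + 19 + 9 + 8 + 8 = 130 L.
Lower bound: ⌈130/34⌉ = 4 storage lockers.
Also, 5 drums each exceed 17 L, and no two of those can share a locker, so at least 5 storage lockers are needed.
A packing using 5 storage lockers:
  locker 1: 25 + 9 = 34
  locker 2: 21 + 8 = 29
  locker 3: 20 + 8 = 28
  locker 4: 20 = 20
  locker 5: 19 = 19
This matches the lower bound, so 5 is optimal.

5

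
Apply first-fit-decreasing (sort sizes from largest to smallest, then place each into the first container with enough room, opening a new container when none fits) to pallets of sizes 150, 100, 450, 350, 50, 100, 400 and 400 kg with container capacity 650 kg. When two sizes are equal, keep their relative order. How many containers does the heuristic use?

Sorted descending: 450, 400, 400, 350, 150, 100, 100, 50.
  450 → container 1 (new)  [load 450/650]
  400 → container 2 (new)  [load 400/650]
  400 → container 3 (new)  [load 400/650]
  350 → container 4 (new)  [load 350/650]
  150 → container 1  [load 600/650]
  100 → container 2  [load 500/650]
  100 → container 2  [load 600/650]
  50 → container 1  [load 650/650]
4 containers opened.

4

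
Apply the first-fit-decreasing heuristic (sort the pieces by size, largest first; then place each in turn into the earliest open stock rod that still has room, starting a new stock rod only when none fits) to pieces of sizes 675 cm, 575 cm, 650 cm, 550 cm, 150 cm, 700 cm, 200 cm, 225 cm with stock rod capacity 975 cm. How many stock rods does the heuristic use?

5

Sorted descending: 700, 675, 650, 575, 550, 225, 200, 150.
  700 → stock rod 1 (new)  [load 700/975]
  675 → stock rod 2 (new)  [load 675/975]
  650 → stock rod 3 (new)  [load 650/975]
  575 → stock rod 4 (new)  [load 575/975]
  550 → stock rod 5 (new)  [load 550/975]
  225 → stock rod 1  [load 925/975]
  200 → stock rod 2  [load 875/975]
  150 → stock rod 3  [load 800/975]
5 stock rods opened.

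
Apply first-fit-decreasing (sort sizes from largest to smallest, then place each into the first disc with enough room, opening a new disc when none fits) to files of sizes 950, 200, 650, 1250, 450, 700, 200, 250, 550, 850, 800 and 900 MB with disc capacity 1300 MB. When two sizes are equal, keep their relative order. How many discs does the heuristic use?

7

Sorted descending: 1250, 950, 900, 850, 800, 700, 650, 550, 450, 250, 200, 200.
  1250 → disc 1 (new)  [load 1250/1300]
  950 → disc 2 (new)  [load 950/1300]
  900 → disc 3 (new)  [load 900/1300]
  850 → disc 4 (new)  [load 850/1300]
  800 → disc 5 (new)  [load 800/1300]
  700 → disc 6 (new)  [load 700/1300]
  650 → disc 7 (new)  [load 650/1300]
  550 → disc 6  [load 1250/1300]
  450 → disc 4  [load 1300/1300]
  250 → disc 2  [load 1200/1300]
  200 → disc 3  [load 1100/1300]
  200 → disc 3  [load 1300/1300]
7 discs opened.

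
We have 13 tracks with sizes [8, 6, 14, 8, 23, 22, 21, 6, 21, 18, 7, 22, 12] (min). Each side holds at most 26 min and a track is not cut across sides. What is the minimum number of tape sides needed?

9

Total = 23 + 22 + 22 + 21 + 21 + 18 + 14 + 12 + 8 + 8 + 7 + 6 + 6 = 188 min.
Lower bound: ⌈188/26⌉ = 8 tape sides.
A packing using 9 tape sides:
  side 1: 23 = 23
  side 2: 22 = 22
  side 3: 22 = 22
  side 4: 21 = 21
  side 5: 21 = 21
  side 6: 18 + 8 = 26
  side 7: 14 + 12 = 26
  side 8: 8 + 7 + 6 = 21
  side 9: 6 = 6
No arrangement into 8 tape sides stays within capacity, so 9 is optimal.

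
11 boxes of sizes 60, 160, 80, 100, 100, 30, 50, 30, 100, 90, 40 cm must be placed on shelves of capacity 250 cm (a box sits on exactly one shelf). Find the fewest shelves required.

Total = 160 + 100 + 100 + 100 + 90 + 80 + 60 + 50 + 40 + 30 + 30 = 840 cm.
Lower bound: ⌈840/250⌉ = 4 shelves.
A packing using 4 shelves:
  shelf 1: 160 + 90 = 250
  shelf 2: 100 + 100 + 50 = 250
  shelf 3: 100 + 80 + 60 = 240
  shelf 4: 40 + 30 + 30 = 100
This matches the lower bound, so 4 is optimal.

4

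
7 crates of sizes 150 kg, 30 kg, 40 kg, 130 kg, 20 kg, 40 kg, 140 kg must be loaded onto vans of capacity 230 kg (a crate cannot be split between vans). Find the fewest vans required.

Total = 150 + 140 + 130 + 40 + 40 + 30 + 20 = 550 kg.
Lower bound: ⌈550/230⌉ = 3 vans.
A packing using 3 vans:
  van 1: 150 + 40 + 40 = 230
  van 2: 140 + 30 + 20 = 190
  van 3: 130 = 130
This matches the lower bound, so 3 is optimal.

3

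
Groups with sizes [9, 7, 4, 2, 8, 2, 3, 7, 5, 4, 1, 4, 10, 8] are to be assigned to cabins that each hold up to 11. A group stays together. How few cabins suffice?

Total = 10 + 9 + 8 + 8 + 7 + 7 + 5 + 4 + 4 + 4 + 3 + 2 + 2 + 1 = 74.
Lower bound: ⌈74/11⌉ = 7 cabins.
A packing using 7 cabins:
  cabin 1: 10 + 1 = 11
  cabin 2: 9 + 2 = 11
  cabin 3: 8 + 3 = 11
  cabin 4: 8 + 2 = 10
  cabin 5: 7 + 4 = 11
  cabin 6: 7 + 4 = 11
  cabin 7: 5 + 4 = 9
This matches the lower bound, so 7 is optimal.

7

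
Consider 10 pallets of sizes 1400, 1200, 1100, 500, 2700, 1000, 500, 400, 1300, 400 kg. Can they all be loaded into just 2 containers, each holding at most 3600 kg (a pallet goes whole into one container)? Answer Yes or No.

No

Total = 10500 kg; ⌈10500/3600⌉ = 3.
At least 3 containers are required, but only 2 are allowed.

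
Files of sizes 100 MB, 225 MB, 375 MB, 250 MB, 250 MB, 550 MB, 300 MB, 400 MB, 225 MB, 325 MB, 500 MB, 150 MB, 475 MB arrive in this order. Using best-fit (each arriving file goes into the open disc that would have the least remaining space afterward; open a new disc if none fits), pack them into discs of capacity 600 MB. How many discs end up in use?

  100 → disc 1 (new)  [load 100/600]
  225 → disc 1  [load 325/600]
  375 → disc 2 (new)  [load 375/600]
  250 → disc 1  [load 575/600]
  250 → disc 3 (new)  [load 250/600]
  550 → disc 4 (new)  [load 550/600]
  300 → disc 3  [load 550/600]
  400 → disc 5 (new)  [load 400/600]
  225 → disc 2  [load 600/600]
  325 → disc 6 (new)  [load 325/600]
  500 → disc 7 (new)  [load 500/600]
  150 → disc 5  [load 550/600]
  475 → disc 8 (new)  [load 475/600]
8 discs opened.

8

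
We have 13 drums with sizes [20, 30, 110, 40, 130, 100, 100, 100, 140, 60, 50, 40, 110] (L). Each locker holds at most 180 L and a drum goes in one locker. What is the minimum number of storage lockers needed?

Total = 140 + 130 + 110 + 110 + 100 + 100 + 100 + 60 + 50 + 40 + 40 + 30 + 20 = 1030 L.
Lower bound: ⌈1030/180⌉ = 6 storage lockers.
Also, 7 drums each exceed 90 L, and no two of those can share a locker, so at least 7 storage lockers are needed.
A packing using 7 storage lockers:
  locker 1: 140 + 40 = 180
  locker 2: 130 + 50 = 180
  locker 3: 110 + 60 = 170
  locker 4: 110 + 40 + 30 = 180
  locker 5: 100 + 20 = 120
  locker 6: 100 = 100
  locker 7: 100 = 100
This matches the lower bound, so 7 is optimal.

7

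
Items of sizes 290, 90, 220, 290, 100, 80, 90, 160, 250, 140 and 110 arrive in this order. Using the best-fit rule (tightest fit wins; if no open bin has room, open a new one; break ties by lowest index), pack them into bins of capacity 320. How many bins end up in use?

  290 → bin 1 (new)  [load 290/320]
  90 → bin 2 (new)  [load 90/320]
  220 → bin 2  [load 310/320]
  290 → bin 3 (new)  [load 290/320]
  100 → bin 4 (new)  [load 100/320]
  80 → bin 4  [load 180/320]
  90 → bin 4  [load 270/320]
  160 → bin 5 (new)  [load 160/320]
  250 → bin 6 (new)  [load 250/320]
  140 → bin 5  [load 300/320]
  110 → bin 7 (new)  [load 110/320]
7 bins opened.

7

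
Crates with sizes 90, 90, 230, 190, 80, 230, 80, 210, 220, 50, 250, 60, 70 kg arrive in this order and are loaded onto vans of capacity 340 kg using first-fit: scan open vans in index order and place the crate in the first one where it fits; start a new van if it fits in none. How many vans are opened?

7

  90 → van 1 (new)  [load 90/340]
  90 → van 1  [load 180/340]
  230 → van 2 (new)  [load 230/340]
  190 → van 3 (new)  [load 190/340]
  80 → van 1  [load 260/340]
  230 → van 4 (new)  [load 230/340]
  80 → van 1  [load 340/340]
  210 → van 5 (new)  [load 210/340]
  220 → van 6 (new)  [load 220/340]
  50 → van 2  [load 280/340]
  250 → van 7 (new)  [load 250/340]
  60 → van 2  [load 340/340]
  70 → van 3  [load 260/340]
7 vans opened.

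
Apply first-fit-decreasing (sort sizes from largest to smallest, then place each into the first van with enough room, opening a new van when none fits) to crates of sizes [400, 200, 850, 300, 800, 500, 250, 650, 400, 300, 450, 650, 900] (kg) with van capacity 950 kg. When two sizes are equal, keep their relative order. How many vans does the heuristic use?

8

Sorted descending: 900, 850, 800, 650, 650, 500, 450, 400, 400, 300, 300, 250, 200.
  900 → van 1 (new)  [load 900/950]
  850 → van 2 (new)  [load 850/950]
  800 → van 3 (new)  [load 800/950]
  650 → van 4 (new)  [load 650/950]
  650 → van 5 (new)  [load 650/950]
  500 → van 6 (new)  [load 500/950]
  450 → van 6  [load 950/950]
  400 → van 7 (new)  [load 400/950]
  400 → van 7  [load 800/950]
  300 → van 4  [load 950/950]
  300 → van 5  [load 950/950]
  250 → van 8 (new)  [load 250/950]
  200 → van 8  [load 450/950]
8 vans opened.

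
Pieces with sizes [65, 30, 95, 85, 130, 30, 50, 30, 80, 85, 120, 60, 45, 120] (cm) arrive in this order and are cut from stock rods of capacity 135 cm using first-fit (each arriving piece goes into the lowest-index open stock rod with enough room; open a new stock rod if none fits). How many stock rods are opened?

  65 → stock rod 1 (new)  [load 65/135]
  30 → stock rod 1  [load 95/135]
  95 → stock rod 2 (new)  [load 95/135]
  85 → stock rod 3 (new)  [load 85/135]
  130 → stock rod 4 (new)  [load 130/135]
  30 → stock rod 1  [load 125/135]
  50 → stock rod 3  [load 135/135]
  30 → stock rod 2  [load 125/135]
  80 → stock rod 5 (new)  [load 80/135]
  85 → stock rod 6 (new)  [load 85/135]
  120 → stock rod 7 (new)  [load 120/135]
  60 → stock rod 8 (new)  [load 60/135]
  45 → stock rod 5  [load 125/135]
  120 → stock rod 9 (new)  [load 120/135]
9 stock rods opened.

9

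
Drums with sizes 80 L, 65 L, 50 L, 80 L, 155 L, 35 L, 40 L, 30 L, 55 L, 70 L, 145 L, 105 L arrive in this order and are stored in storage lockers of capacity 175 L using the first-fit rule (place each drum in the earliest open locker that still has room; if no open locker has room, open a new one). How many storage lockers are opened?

6

  80 → locker 1 (new)  [load 80/175]
  65 → locker 1  [load 145/175]
  50 → locker 2 (new)  [load 50/175]
  80 → locker 2  [load 130/175]
  155 → locker 3 (new)  [load 155/175]
  35 → locker 2  [load 165/175]
  40 → locker 4 (new)  [load 40/175]
  30 → locker 1  [load 175/175]
  55 → locker 4  [load 95/175]
  70 → locker 4  [load 165/175]
  145 → locker 5 (new)  [load 145/175]
  105 → locker 6 (new)  [load 105/175]
6 storage lockers opened.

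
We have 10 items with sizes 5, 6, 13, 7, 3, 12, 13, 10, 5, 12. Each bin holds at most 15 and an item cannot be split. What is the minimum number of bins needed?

Total = 13 + 13 + 12 + 12 + 10 + 7 + 6 + 5 + 5 + 3 = 86.
Lower bound: ⌈86/15⌉ = 6 bins.
A packing using 7 bins:
  bin 1: 13 = 13
  bin 2: 13 = 13
  bin 3: 12 + 3 = 15
  bin 4: 12 = 12
  bin 5: 10 + 5 = 15
  bin 6: 7 + 6 = 13
  bin 7: 5 = 5
No arrangement into 6 bins stays within capacity, so 7 is optimal.

7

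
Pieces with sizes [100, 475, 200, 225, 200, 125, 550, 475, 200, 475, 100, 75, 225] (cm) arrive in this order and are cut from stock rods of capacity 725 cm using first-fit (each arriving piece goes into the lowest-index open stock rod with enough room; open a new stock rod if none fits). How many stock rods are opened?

  100 → stock rod 1 (new)  [load 100/725]
  475 → stock rod 1  [load 575/725]
  200 → stock rod 2 (new)  [load 200/725]
  225 → stock rod 2  [load 425/725]
  200 → stock rod 2  [load 625/725]
  125 → stock rod 1  [load 700/725]
  550 → stock rod 3 (new)  [load 550/725]
  475 → stock rod 4 (new)  [load 475/725]
  200 → stock rod 4  [load 675/725]
  475 → stock rod 5 (new)  [load 475/725]
  100 → stock rod 2  [load 725/725]
  75 → stock rod 3  [load 625/725]
  225 → stock rod 5  [load 700/725]
5 stock rods opened.

5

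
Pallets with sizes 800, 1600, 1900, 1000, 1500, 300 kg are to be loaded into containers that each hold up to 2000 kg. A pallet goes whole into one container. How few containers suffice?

Total = 1900 + 1600 + 1500 + 1000 + 800 + 300 = 7100 kg.
Lower bound: ⌈7100/2000⌉ = 4 containers.
A packing using 4 containers:
  container 1: 1900 = 1900
  container 2: 1600 + 300 = 1900
  container 3: 1500 = 1500
  container 4: 1000 + 800 = 1800
This matches the lower bound, so 4 is optimal.

4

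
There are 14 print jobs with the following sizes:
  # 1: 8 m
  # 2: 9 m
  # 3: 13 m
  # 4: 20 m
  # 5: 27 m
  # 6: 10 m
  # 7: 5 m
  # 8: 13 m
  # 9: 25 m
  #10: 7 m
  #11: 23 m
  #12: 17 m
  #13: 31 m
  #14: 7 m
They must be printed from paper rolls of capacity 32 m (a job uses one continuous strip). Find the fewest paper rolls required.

7

Total = 31 + 27 + 25 + 23 + 20 + 17 + 13 + 13 + 10 + 9 + 8 + 7 + 7 + 5 = 215 m.
Lower bound: ⌈215/32⌉ = 7 paper rolls.
A packing using 7 paper rolls:
  roll 1: 31 = 31
  roll 2: 27 + 5 = 32
  roll 3: 25 + 7 = 32
  roll 4: 23 + 9 = 32
  roll 5: 20 + 10 = 30
  roll 6: 17 + 13 = 30
  roll 7: 13 + 8 + 7 = 28
This matches the lower bound, so 7 is optimal.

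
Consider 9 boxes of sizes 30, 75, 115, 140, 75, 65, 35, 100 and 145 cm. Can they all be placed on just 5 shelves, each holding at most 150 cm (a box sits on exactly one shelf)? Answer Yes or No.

Total = 780 cm; ⌈780/150⌉ = 6.
At least 6 shelves are required, but only 5 are allowed.

No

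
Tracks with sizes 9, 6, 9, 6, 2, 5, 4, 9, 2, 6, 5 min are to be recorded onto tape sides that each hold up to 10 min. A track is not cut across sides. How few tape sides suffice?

7

Total = 9 + 9 + 9 + 6 + 6 + 6 + 5 + 5 + 4 + 2 + 2 = 63 min.
Lower bound: ⌈63/10⌉ = 7 tape sides.
A packing using 7 tape sides:
  side 1: 9 = 9
  side 2: 9 = 9
  side 3: 9 = 9
  side 4: 6 + 4 = 10
  side 5: 6 + 2 + 2 = 10
  side 6: 6 = 6
  side 7: 5 + 5 = 10
This matches the lower bound, so 7 is optimal.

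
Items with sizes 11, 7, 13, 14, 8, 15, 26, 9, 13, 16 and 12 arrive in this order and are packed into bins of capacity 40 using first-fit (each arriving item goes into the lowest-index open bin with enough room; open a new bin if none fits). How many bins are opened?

4

  11 → bin 1 (new)  [load 11/40]
  7 → bin 1  [load 18/40]
  13 → bin 1  [load 31/40]
  14 → bin 2 (new)  [load 14/40]
  8 → bin 1  [load 39/40]
  15 → bin 2  [load 29/40]
  26 → bin 3 (new)  [load 26/40]
  9 → bin 2  [load 38/40]
  13 → bin 3  [load 39/40]
  16 → bin 4 (new)  [load 16/40]
  12 → bin 4  [load 28/40]
4 bins opened.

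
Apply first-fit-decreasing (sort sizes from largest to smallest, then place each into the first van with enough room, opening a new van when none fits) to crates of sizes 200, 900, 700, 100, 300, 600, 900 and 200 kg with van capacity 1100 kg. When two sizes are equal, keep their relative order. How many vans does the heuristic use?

Sorted descending: 900, 900, 700, 600, 300, 200, 200, 100.
  900 → van 1 (new)  [load 900/1100]
  900 → van 2 (new)  [load 900/1100]
  700 → van 3 (new)  [load 700/1100]
  600 → van 4 (new)  [load 600/1100]
  300 → van 3  [load 1000/1100]
  200 → van 1  [load 1100/1100]
  200 → van 2  [load 1100/1100]
  100 → van 3  [load 1100/1100]
4 vans opened.

4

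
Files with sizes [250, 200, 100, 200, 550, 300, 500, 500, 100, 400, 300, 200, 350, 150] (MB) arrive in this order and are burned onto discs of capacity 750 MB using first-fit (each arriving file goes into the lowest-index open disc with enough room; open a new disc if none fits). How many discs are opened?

  250 → disc 1 (new)  [load 250/750]
  200 → disc 1  [load 450/750]
  100 → disc 1  [load 550/750]
  200 → disc 1  [load 750/750]
  550 → disc 2 (new)  [load 550/750]
  300 → disc 3 (new)  [load 300/750]
  500 → disc 4 (new)  [load 500/750]
  500 → disc 5 (new)  [load 500/750]
  100 → disc 2  [load 650/750]
  400 → disc 3  [load 700/750]
  300 → disc 6 (new)  [load 300/750]
  200 → disc 4  [load 700/750]
  350 → disc 6  [load 650/750]
  150 → disc 5  [load 650/750]
6 discs opened.

6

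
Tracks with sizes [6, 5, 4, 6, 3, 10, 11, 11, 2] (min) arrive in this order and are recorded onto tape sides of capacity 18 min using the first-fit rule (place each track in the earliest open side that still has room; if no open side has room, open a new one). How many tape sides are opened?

4

  6 → side 1 (new)  [load 6/18]
  5 → side 1  [load 11/18]
  4 → side 1  [load 15/18]
  6 → side 2 (new)  [load 6/18]
  3 → side 1  [load 18/18]
  10 → side 2  [load 16/18]
  11 → side 3 (new)  [load 11/18]
  11 → side 4 (new)  [load 11/18]
  2 → side 2  [load 18/18]
4 tape sides opened.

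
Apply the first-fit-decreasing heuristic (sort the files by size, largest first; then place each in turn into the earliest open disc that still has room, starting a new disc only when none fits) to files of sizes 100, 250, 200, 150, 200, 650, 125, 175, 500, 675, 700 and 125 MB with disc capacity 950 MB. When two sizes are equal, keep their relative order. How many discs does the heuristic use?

5

Sorted descending: 700, 675, 650, 500, 250, 200, 200, 175, 150, 125, 125, 100.
  700 → disc 1 (new)  [load 700/950]
  675 → disc 2 (new)  [load 675/950]
  650 → disc 3 (new)  [load 650/950]
  500 → disc 4 (new)  [load 500/950]
  250 → disc 1  [load 950/950]
  200 → disc 2  [load 875/950]
  200 → disc 3  [load 850/950]
  175 → disc 4  [load 675/950]
  150 → disc 4  [load 825/950]
  125 → disc 4  [load 950/950]
  125 → disc 5 (new)  [load 125/950]
  100 → disc 3  [load 950/950]
5 discs opened.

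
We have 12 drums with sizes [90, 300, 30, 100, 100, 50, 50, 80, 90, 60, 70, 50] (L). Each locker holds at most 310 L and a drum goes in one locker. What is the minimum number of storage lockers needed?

Total = 300 + 100 + 100 + 90 + 90 + 80 + 70 + 60 + 50 + 50 + 50 + 30 = 1070 L.
Lower bound: ⌈1070/310⌉ = 4 storage lockers.
A packing using 4 storage lockers:
  locker 1: 300 = 300
  locker 2: 100 + 100 + 90 = 290
  locker 3: 90 + 80 + 70 + 60 = 300
  locker 4: 50 + 50 + 50 + 30 = 180
This matches the lower bound, so 4 is optimal.

4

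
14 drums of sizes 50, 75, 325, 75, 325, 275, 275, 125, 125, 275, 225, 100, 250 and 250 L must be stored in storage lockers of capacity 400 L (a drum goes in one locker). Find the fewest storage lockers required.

8

Total = 325 + 325 + 275 + 275 + 275 + 250 + 250 + 225 + 125 + 125 + 100 + 75 + 75 + 50 = 2750 L.
Lower bound: ⌈2750/400⌉ = 7 storage lockers.
Also, 8 drums each exceed 200 L, and no two of those can share a locker, so at least 8 storage lockers are needed.
A packing using 8 storage lockers:
  locker 1: 325 + 75 = 400
  locker 2: 325 + 75 = 400
  locker 3: 275 + 125 = 400
  locker 4: 275 + 125 = 400
  locker 5: 275 + 100 = 375
  locker 6: 250 + 50 = 300
  locker 7: 250 = 250
  locker 8: 225 = 225
This matches the lower bound, so 8 is optimal.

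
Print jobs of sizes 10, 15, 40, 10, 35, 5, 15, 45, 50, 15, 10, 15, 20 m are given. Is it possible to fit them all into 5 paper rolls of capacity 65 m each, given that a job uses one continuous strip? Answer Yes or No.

A valid assignment using 5 paper rolls:
  roll 1: 50 + 15 = 65
  roll 2: 45 + 20 = 65
  roll 3: 40 + 15 + 10 = 65
  roll 4: 35 + 15 + 15 = 65
  roll 5: 10 + 10 + 5 = 25
Every load is within 65 m, so 5 paper rolls suffice.

Yes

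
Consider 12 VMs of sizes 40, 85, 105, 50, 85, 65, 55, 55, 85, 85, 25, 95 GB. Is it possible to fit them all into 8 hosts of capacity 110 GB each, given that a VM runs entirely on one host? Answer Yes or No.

No

Total = 830 GB; ⌈830/110⌉ = 8.
The bound of 8 does not rule out 8, but exhaustive search shows no assignment into 8 hosts of capacity 110 GB exists — the minimum is 9.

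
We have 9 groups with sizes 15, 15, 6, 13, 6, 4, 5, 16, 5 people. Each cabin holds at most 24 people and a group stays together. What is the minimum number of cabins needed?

4

Total = 16 + 15 + 15 + 13 + 6 + 6 + 5 + 5 + 4 = 85 people.
Lower bound: ⌈85/24⌉ = 4 cabins.
A packing using 4 cabins:
  cabin 1: 16 + 6 = 22
  cabin 2: 15 + 6 = 21
  cabin 3: 15 + 5 + 4 = 24
  cabin 4: 13 + 5 = 18
This matches the lower bound, so 4 is optimal.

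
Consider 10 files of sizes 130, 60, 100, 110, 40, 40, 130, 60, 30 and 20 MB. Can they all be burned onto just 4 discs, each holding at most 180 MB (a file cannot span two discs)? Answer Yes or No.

Total = 720 MB; ⌈720/180⌉ = 4.
The bound of 4 does not rule out 4, but exhaustive search shows no assignment into 4 discs of capacity 180 MB exists — the minimum is 5.

No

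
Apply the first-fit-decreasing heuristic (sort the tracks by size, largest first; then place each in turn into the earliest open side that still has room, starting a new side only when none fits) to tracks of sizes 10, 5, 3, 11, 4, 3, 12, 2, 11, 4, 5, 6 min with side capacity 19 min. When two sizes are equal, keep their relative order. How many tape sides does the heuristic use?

Sorted descending: 12, 11, 11, 10, 6, 5, 5, 4, 4, 3, 3, 2.
  12 → side 1 (new)  [load 12/19]
  11 → side 2 (new)  [load 11/19]
  11 → side 3 (new)  [load 11/19]
  10 → side 4 (new)  [load 10/19]
  6 → side 1  [load 18/19]
  5 → side 2  [load 16/19]
  5 → side 3  [load 16/19]
  4 → side 4  [load 14/19]
  4 → side 4  [load 18/19]
  3 → side 2  [load 19/19]
  3 → side 3  [load 19/19]
  2 → side 5 (new)  [load 2/19]
5 tape sides opened.

5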